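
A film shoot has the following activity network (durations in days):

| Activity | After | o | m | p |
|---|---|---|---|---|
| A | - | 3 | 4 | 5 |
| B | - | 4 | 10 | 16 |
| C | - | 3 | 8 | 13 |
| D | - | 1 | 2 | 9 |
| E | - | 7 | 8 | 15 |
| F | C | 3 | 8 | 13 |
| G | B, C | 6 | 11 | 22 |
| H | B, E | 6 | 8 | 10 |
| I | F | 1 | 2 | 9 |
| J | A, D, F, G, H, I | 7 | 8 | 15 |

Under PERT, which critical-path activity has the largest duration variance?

te_A = (3 + 4·4 + 5)/6 = 24/6 = 4; σ²_A = ((5−3)/6)² = 0.111
te_B = (4 + 4·10 + 16)/6 = 60/6 = 10; σ²_B = ((16−4)/6)² = 4.000
te_C = (3 + 4·8 + 13)/6 = 48/6 = 8; σ²_C = ((13−3)/6)² = 2.778
te_D = (1 + 4·2 + 9)/6 = 18/6 = 3; σ²_D = ((9−1)/6)² = 1.778
te_E = (7 + 4·8 + 15)/6 = 54/6 = 9; σ²_E = ((15−7)/6)² = 1.778
te_F = (3 + 4·8 + 13)/6 = 48/6 = 8; σ²_F = ((13−3)/6)² = 2.778
te_G = (6 + 4·11 + 22)/6 = 72/6 = 12; σ²_G = ((22−6)/6)² = 7.111
te_H = (6 + 4·8 + 10)/6 = 48/6 = 8; σ²_H = ((10−6)/6)² = 0.444
te_I = (1 + 4·2 + 9)/6 = 18/6 = 3; σ²_I = ((9−1)/6)² = 1.778
te_J = (7 + 4·8 + 15)/6 = 54/6 = 9; σ²_J = ((15−7)/6)² = 1.778

Forward pass:
ES_A = 0; EF_A = 4
ES_B = 0; EF_B = 10
ES_C = 0; EF_C = 8
ES_D = 0; EF_D = 3
ES_E = 0; EF_E = 9
ES_F = 8; EF_F = 8+8 = 16
ES_G = max(EF_B=10, EF_C=8) = 10; EF_G = 10+12 = 22
ES_H = max(EF_B=10, EF_E=9) = 10; EF_H = 10+8 = 18
ES_I = 16; EF_I = 16+3 = 19
ES_J = max(EF_A=4, EF_D=3, EF_F=16, EF_G=22, EF_H=18, EF_I=19) = 22; EF_J = 22+9 = 31
Expected project duration μ = 31 days. Critical path: B → G → J.

Variances on critical path: σ²_B=4.000, σ²_G=7.111, σ²_J=1.778.
Largest is σ²_G = 7.111.

G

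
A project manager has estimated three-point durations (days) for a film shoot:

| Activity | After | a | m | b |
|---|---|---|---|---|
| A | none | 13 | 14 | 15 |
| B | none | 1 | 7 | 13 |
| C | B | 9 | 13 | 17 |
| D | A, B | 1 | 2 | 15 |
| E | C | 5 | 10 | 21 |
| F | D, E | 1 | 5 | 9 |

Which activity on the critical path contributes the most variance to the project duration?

te_A = (13 + 4·14 + 15)/6 = 84/6 = 14; σ²_A = ((15−13)/6)² = 0.111
te_B = (1 + 4·7 + 13)/6 = 42/6 = 7; σ²_B = ((13−1)/6)² = 4.000
te_C = (9 + 4·13 + 17)/6 = 78/6 = 13; σ²_C = ((17−9)/6)² = 1.778
te_D = (1 + 4·2 + 15)/6 = 24/6 = 4; σ²_D = ((15−1)/6)² = 5.444
te_E = (5 + 4·10 + 21)/6 = 66/6 = 11; σ²_E = ((21−5)/6)² = 7.111
te_F = (1 + 4·5 + 9)/6 = 30/6 = 5; σ²_F = ((9−1)/6)² = 1.778

Forward pass:
ES_A = 0; EF_A = 14
ES_B = 0; EF_B = 7
ES_C = 7; EF_C = 7+13 = 20
ES_D = max(EF_A=14, EF_B=7) = 14; EF_D = 14+4 = 18
ES_E = 20; EF_E = 20+11 = 31
ES_F = max(EF_D=18, EF_E=31) = 31; EF_F = 31+5 = 36
Expected project duration μ = 36 days. Critical path: B → C → E → F.

Variances on critical path: σ²_B=4.000, σ²_C=1.778, σ²_E=7.111, σ²_F=1.778.
Largest is σ²_E = 7.111.

E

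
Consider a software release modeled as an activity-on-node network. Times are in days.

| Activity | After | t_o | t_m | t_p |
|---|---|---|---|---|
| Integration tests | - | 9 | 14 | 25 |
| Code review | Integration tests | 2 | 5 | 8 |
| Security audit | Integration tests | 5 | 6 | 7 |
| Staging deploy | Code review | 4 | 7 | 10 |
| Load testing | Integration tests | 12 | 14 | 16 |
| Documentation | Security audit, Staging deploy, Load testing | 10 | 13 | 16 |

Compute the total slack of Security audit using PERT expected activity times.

te_Integration tests = (9 + 4·14 + 25)/6 = 90/6 = 15
te_Code review = (2 + 4·5 + 8)/6 = 30/6 = 5
te_Security audit = (5 + 4·6 + 7)/6 = 36/6 = 6
te_Staging deploy = (4 + 4·7 + 10)/6 = 42/6 = 7
te_Load testing = (12 + 4·14 + 16)/6 = 84/6 = 14
te_Documentation = (10 + 4·13 + 16)/6 = 78/6 = 13

Forward pass:
ES_Integration tests = 0; EF_Integration tests = 15
ES_Code review = 15; EF_Code review = 15+5 = 20
ES_Security audit = 15; EF_Security audit = 15+6 = 21
ES_Staging deploy = 20; EF_Staging deploy = 20+7 = 27
ES_Load testing = 15; EF_Load testing = 15+14 = 29
ES_Documentation = max(EF_Security audit=21, EF_Staging deploy=27, EF_Load testing=29) = 29; EF_Documentation = 29+13 = 42
Expected project duration μ = 42 days. Critical path: Integration tests → Load testing → Documentation.

Backward pass:
LF_Documentation = 42; LS_Documentation = 42−13 = 29
LF_Load testing = LS_Documentation = 29; LS_Load testing = 29−14 = 15
LF_Staging deploy = LS_Documentation = 29; LS_Staging deploy = 29−7 = 22
LF_Security audit = LS_Documentation = 29; LS_Security audit = 29−6 = 23
LF_Code review = LS_Staging deploy = 22; LS_Code review = 22−5 = 17
LF_Integration tests = min(LS_Code review=17, LS_Security audit=23, LS_Load testing=15) = 15; LS_Integration tests = 15−15 = 0
Slack_Security audit = LS_Security audit − ES_Security audit = 23 − 15 = 8

8 days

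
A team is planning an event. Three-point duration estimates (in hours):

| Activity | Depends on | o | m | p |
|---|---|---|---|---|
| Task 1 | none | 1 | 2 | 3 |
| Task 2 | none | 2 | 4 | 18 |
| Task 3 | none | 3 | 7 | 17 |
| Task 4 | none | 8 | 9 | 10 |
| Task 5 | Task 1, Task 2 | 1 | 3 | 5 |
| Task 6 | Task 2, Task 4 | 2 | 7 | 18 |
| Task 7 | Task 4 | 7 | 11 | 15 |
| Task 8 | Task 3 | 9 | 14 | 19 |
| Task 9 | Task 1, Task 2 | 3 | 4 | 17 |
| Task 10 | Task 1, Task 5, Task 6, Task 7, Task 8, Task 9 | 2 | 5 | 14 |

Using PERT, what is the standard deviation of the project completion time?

3.50 hours

te_Task 1 = (1 + 4·2 + 3)/6 = 12/6 = 2; σ²_Task 1 = ((3−1)/6)² = 0.111
te_Task 2 = (2 + 4·4 + 18)/6 = 36/6 = 6; σ²_Task 2 = ((18−2)/6)² = 7.111
te_Task 3 = (3 + 4·7 + 17)/6 = 48/6 = 8; σ²_Task 3 = ((17−3)/6)² = 5.444
te_Task 4 = (8 + 4·9 + 10)/6 = 54/6 = 9; σ²_Task 4 = ((10−8)/6)² = 0.111
te_Task 5 = (1 + 4·3 + 5)/6 = 18/6 = 3; σ²_Task 5 = ((5−1)/6)² = 0.444
te_Task 6 = (2 + 4·7 + 18)/6 = 48/6 = 8; σ²_Task 6 = ((18−2)/6)² = 7.111
te_Task 7 = (7 + 4·11 + 15)/6 = 66/6 = 11; σ²_Task 7 = ((15−7)/6)² = 1.778
te_Task 8 = (9 + 4·14 + 19)/6 = 84/6 = 14; σ²_Task 8 = ((19−9)/6)² = 2.778
te_Task 9 = (3 + 4·4 + 17)/6 = 36/6 = 6; σ²_Task 9 = ((17−3)/6)² = 5.444
te_Task 10 = (2 + 4·5 + 14)/6 = 36/6 = 6; σ²_Task 10 = ((14−2)/6)² = 4.000

Forward pass:
ES_Task 1 = 0; EF_Task 1 = 2
ES_Task 2 = 0; EF_Task 2 = 6
ES_Task 3 = 0; EF_Task 3 = 8
ES_Task 4 = 0; EF_Task 4 = 9
ES_Task 5 = max(EF_Task 1=2, EF_Task 2=6) = 6; EF_Task 5 = 6+3 = 9
ES_Task 6 = max(EF_Task 2=6, EF_Task 4=9) = 9; EF_Task 6 = 9+8 = 17
ES_Task 7 = 9; EF_Task 7 = 9+11 = 20
ES_Task 8 = 8; EF_Task 8 = 8+14 = 22
ES_Task 9 = max(EF_Task 1=2, EF_Task 2=6) = 6; EF_Task 9 = 6+6 = 12
ES_Task 10 = max(EF_Task 1=2, EF_Task 5=9, EF_Task 6=17, EF_Task 7=20, EF_Task 8=22, EF_Task 9=12) = 22; EF_Task 10 = 22+6 = 28
Expected project duration μ = 28 hours. Critical path: Task 3 → Task 8 → Task 10.

Variance along critical path = 5.444 + 2.778 + 4.000 = 12.222
σ = √12.222 = 3.496 hours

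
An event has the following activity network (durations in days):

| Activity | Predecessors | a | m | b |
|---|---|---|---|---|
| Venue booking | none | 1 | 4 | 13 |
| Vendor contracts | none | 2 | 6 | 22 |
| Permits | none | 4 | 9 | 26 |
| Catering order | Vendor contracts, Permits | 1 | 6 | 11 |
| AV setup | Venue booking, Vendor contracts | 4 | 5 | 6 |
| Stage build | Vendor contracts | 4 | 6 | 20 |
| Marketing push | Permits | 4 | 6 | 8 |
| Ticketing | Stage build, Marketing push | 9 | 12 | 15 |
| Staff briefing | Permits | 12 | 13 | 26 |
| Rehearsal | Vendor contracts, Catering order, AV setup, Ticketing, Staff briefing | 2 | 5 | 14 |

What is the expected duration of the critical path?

35 days

te_Venue booking = (1 + 4·4 + 13)/6 = 30/6 = 5
te_Vendor contracts = (2 + 4·6 + 22)/6 = 48/6 = 8
te_Permits = (4 + 4·9 + 26)/6 = 66/6 = 11
te_Catering order = (1 + 4·6 + 11)/6 = 36/6 = 6
te_AV setup = (4 + 4·5 + 6)/6 = 30/6 = 5
te_Stage build = (4 + 4·6 + 20)/6 = 48/6 = 8
te_Marketing push = (4 + 4·6 + 8)/6 = 36/6 = 6
te_Ticketing = (9 + 4·12 + 15)/6 = 72/6 = 12
te_Staff briefing = (12 + 4·13 + 26)/6 = 90/6 = 15
te_Rehearsal = (2 + 4·5 + 14)/6 = 36/6 = 6

Forward pass:
ES_Venue booking = 0; EF_Venue booking = 5
ES_Vendor contracts = 0; EF_Vendor contracts = 8
ES_Permits = 0; EF_Permits = 11
ES_Catering order = max(EF_Vendor contracts=8, EF_Permits=11) = 11; EF_Catering order = 11+6 = 17
ES_AV setup = max(EF_Venue booking=5, EF_Vendor contracts=8) = 8; EF_AV setup = 8+5 = 13
ES_Stage build = 8; EF_Stage build = 8+8 = 16
ES_Marketing push = 11; EF_Marketing push = 11+6 = 17
ES_Ticketing = max(EF_Stage build=16, EF_Marketing push=17) = 17; EF_Ticketing = 17+12 = 29
ES_Staff briefing = 11; EF_Staff briefing = 11+15 = 26
ES_Rehearsal = max(EF_Vendor contracts=8, EF_Catering order=17, EF_AV setup=13, EF_Ticketing=29, EF_Staff briefing=26) = 29; EF_Rehearsal = 29+6 = 35
Expected project duration μ = 35 days. Critical path: Permits → Marketing push → Ticketing → Rehearsal.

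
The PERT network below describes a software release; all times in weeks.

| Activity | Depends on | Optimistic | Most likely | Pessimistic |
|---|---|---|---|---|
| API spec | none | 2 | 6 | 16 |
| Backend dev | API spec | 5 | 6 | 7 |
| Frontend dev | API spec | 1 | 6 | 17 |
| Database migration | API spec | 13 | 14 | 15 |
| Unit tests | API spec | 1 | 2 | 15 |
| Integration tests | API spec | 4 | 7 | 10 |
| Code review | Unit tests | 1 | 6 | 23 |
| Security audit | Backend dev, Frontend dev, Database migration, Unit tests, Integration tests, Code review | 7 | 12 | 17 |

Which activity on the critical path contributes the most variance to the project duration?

API spec

te_API spec = (2 + 4·6 + 16)/6 = 42/6 = 7; σ²_API spec = ((16−2)/6)² = 5.444
te_Backend dev = (5 + 4·6 + 7)/6 = 36/6 = 6; σ²_Backend dev = ((7−5)/6)² = 0.111
te_Frontend dev = (1 + 4·6 + 17)/6 = 42/6 = 7; σ²_Frontend dev = ((17−1)/6)² = 7.111
te_Database migration = (13 + 4·14 + 15)/6 = 84/6 = 14; σ²_Database migration = ((15−13)/6)² = 0.111
te_Unit tests = (1 + 4·2 + 15)/6 = 24/6 = 4; σ²_Unit tests = ((15−1)/6)² = 5.444
te_Integration tests = (4 + 4·7 + 10)/6 = 42/6 = 7; σ²_Integration tests = ((10−4)/6)² = 1.000
te_Code review = (1 + 4·6 + 23)/6 = 48/6 = 8; σ²_Code review = ((23−1)/6)² = 13.444
te_Security audit = (7 + 4·12 + 17)/6 = 72/6 = 12; σ²_Security audit = ((17−7)/6)² = 2.778

Forward pass:
ES_API spec = 0; EF_API spec = 7
ES_Backend dev = 7; EF_Backend dev = 7+6 = 13
ES_Frontend dev = 7; EF_Frontend dev = 7+7 = 14
ES_Database migration = 7; EF_Database migration = 7+14 = 21
ES_Unit tests = 7; EF_Unit tests = 7+4 = 11
ES_Integration tests = 7; EF_Integration tests = 7+7 = 14
ES_Code review = 11; EF_Code review = 11+8 = 19
ES_Security audit = max(EF_Backend dev=13, EF_Frontend dev=14, EF_Database migration=21, EF_Unit tests=11, EF_Integration tests=14, EF_Code review=19) = 21; EF_Security audit = 21+12 = 33
Expected project duration μ = 33 weeks. Critical path: API spec → Database migration → Security audit.

Variances on critical path: σ²_API spec=5.444, σ²_Database migration=0.111, σ²_Security audit=2.778.
Largest is σ²_API spec = 5.444.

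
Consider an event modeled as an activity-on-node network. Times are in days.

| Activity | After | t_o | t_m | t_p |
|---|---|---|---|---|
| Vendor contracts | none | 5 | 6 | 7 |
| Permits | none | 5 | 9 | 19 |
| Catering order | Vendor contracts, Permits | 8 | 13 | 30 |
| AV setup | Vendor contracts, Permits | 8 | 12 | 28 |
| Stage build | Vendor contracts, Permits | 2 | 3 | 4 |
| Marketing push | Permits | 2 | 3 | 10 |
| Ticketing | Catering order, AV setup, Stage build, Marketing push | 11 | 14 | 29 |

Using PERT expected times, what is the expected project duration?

41 days

te_Vendor contracts = (5 + 4·6 + 7)/6 = 36/6 = 6
te_Permits = (5 + 4·9 + 19)/6 = 60/6 = 10
te_Catering order = (8 + 4·13 + 30)/6 = 90/6 = 15
te_AV setup = (8 + 4·12 + 28)/6 = 84/6 = 14
te_Stage build = (2 + 4·3 + 4)/6 = 18/6 = 3
te_Marketing push = (2 + 4·3 + 10)/6 = 24/6 = 4
te_Ticketing = (11 + 4·14 + 29)/6 = 96/6 = 16

Forward pass:
ES_Vendor contracts = 0; EF_Vendor contracts = 6
ES_Permits = 0; EF_Permits = 10
ES_Catering order = max(EF_Vendor contracts=6, EF_Permits=10) = 10; EF_Catering order = 10+15 = 25
ES_AV setup = max(EF_Vendor contracts=6, EF_Permits=10) = 10; EF_AV setup = 10+14 = 24
ES_Stage build = max(EF_Vendor contracts=6, EF_Permits=10) = 10; EF_Stage build = 10+3 = 13
ES_Marketing push = 10; EF_Marketing push = 10+4 = 14
ES_Ticketing = max(EF_Catering order=25, EF_AV setup=24, EF_Stage build=13, EF_Marketing push=14) = 25; EF_Ticketing = 25+16 = 41
Expected project duration μ = 41 days. Critical path: Permits → Catering order → Ticketing.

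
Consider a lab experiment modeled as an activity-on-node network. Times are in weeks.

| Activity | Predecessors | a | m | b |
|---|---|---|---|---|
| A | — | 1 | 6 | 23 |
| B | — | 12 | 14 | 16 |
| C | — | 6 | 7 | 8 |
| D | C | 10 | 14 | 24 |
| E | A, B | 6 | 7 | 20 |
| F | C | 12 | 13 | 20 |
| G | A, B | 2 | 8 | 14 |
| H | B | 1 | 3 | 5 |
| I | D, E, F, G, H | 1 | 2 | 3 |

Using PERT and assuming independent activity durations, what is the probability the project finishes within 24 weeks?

te_A = (1 + 4·6 + 23)/6 = 48/6 = 8; σ²_A = ((23−1)/6)² = 13.444
te_B = (12 + 4·14 + 16)/6 = 84/6 = 14; σ²_B = ((16−12)/6)² = 0.444
te_C = (6 + 4·7 + 8)/6 = 42/6 = 7; σ²_C = ((8−6)/6)² = 0.111
te_D = (10 + 4·14 + 24)/6 = 90/6 = 15; σ²_D = ((24−10)/6)² = 5.444
te_E = (6 + 4·7 + 20)/6 = 54/6 = 9; σ²_E = ((20−6)/6)² = 5.444
te_F = (12 + 4·13 + 20)/6 = 84/6 = 14; σ²_F = ((20−12)/6)² = 1.778
te_G = (2 + 4·8 + 14)/6 = 48/6 = 8; σ²_G = ((14−2)/6)² = 4.000
te_H = (1 + 4·3 + 5)/6 = 18/6 = 3; σ²_H = ((5−1)/6)² = 0.444
te_I = (1 + 4·2 + 3)/6 = 12/6 = 2; σ²_I = ((3−1)/6)² = 0.111

Forward pass:
ES_A = 0; EF_A = 8
ES_B = 0; EF_B = 14
ES_C = 0; EF_C = 7
ES_D = 7; EF_D = 7+15 = 22
ES_E = max(EF_A=8, EF_B=14) = 14; EF_E = 14+9 = 23
ES_F = 7; EF_F = 7+14 = 21
ES_G = max(EF_A=8, EF_B=14) = 14; EF_G = 14+8 = 22
ES_H = 14; EF_H = 14+3 = 17
ES_I = max(EF_D=22, EF_E=23, EF_F=21, EF_G=22, EF_H=17) = 23; EF_I = 23+2 = 25
Expected project duration μ = 25 weeks. Critical path: B → E → I.

Variance along critical path = 0.444 + 5.444 + 0.111 = 6.000; σ = √6.000 = 2.449 weeks.
Z = (24 − 25) / 2.449 = -0.408
P(T ≤ 24) = Φ(-0.408) ≈ 0.342

0.342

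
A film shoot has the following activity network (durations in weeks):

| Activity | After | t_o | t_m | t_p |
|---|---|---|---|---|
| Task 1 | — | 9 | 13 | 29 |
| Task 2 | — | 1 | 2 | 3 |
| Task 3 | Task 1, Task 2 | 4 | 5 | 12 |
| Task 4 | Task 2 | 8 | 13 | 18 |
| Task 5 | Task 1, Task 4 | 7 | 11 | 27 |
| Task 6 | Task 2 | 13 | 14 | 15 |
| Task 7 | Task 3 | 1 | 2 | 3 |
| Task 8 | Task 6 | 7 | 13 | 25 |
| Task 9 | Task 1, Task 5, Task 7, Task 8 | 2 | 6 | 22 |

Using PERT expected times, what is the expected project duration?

38 weeks

te_Task 1 = (9 + 4·13 + 29)/6 = 90/6 = 15
te_Task 2 = (1 + 4·2 + 3)/6 = 12/6 = 2
te_Task 3 = (4 + 4·5 + 12)/6 = 36/6 = 6
te_Task 4 = (8 + 4·13 + 18)/6 = 78/6 = 13
te_Task 5 = (7 + 4·11 + 27)/6 = 78/6 = 13
te_Task 6 = (13 + 4·14 + 15)/6 = 84/6 = 14
te_Task 7 = (1 + 4·2 + 3)/6 = 12/6 = 2
te_Task 8 = (7 + 4·13 + 25)/6 = 84/6 = 14
te_Task 9 = (2 + 4·6 + 22)/6 = 48/6 = 8

Forward pass:
ES_Task 1 = 0; EF_Task 1 = 15
ES_Task 2 = 0; EF_Task 2 = 2
ES_Task 3 = max(EF_Task 1=15, EF_Task 2=2) = 15; EF_Task 3 = 15+6 = 21
ES_Task 4 = 2; EF_Task 4 = 2+13 = 15
ES_Task 5 = max(EF_Task 1=15, EF_Task 4=15) = 15; EF_Task 5 = 15+13 = 28
ES_Task 6 = 2; EF_Task 6 = 2+14 = 16
ES_Task 7 = 21; EF_Task 7 = 21+2 = 23
ES_Task 8 = 16; EF_Task 8 = 16+14 = 30
ES_Task 9 = max(EF_Task 1=15, EF_Task 5=28, EF_Task 7=23, EF_Task 8=30) = 30; EF_Task 9 = 30+8 = 38
Expected project duration μ = 38 weeks. Critical path: Task 2 → Task 6 → Task 8 → Task 9.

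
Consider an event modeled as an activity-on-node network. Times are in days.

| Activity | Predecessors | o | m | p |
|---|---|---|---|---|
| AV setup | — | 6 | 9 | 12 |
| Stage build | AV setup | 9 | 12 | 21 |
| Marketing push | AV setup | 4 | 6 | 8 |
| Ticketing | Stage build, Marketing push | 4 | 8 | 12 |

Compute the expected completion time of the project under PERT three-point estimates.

30 days

te_AV setup = (6 + 4·9 + 12)/6 = 54/6 = 9
te_Stage build = (9 + 4·12 + 21)/6 = 78/6 = 13
te_Marketing push = (4 + 4·6 + 8)/6 = 36/6 = 6
te_Ticketing = (4 + 4·8 + 12)/6 = 48/6 = 8

Forward pass:
ES_AV setup = 0; EF_AV setup = 9
ES_Stage build = 9; EF_Stage build = 9+13 = 22
ES_Marketing push = 9; EF_Marketing push = 9+6 = 15
ES_Ticketing = max(EF_Stage build=22, EF_Marketing push=15) = 22; EF_Ticketing = 22+8 = 30
Expected project duration μ = 30 days. Critical path: AV setup → Stage build → Ticketing.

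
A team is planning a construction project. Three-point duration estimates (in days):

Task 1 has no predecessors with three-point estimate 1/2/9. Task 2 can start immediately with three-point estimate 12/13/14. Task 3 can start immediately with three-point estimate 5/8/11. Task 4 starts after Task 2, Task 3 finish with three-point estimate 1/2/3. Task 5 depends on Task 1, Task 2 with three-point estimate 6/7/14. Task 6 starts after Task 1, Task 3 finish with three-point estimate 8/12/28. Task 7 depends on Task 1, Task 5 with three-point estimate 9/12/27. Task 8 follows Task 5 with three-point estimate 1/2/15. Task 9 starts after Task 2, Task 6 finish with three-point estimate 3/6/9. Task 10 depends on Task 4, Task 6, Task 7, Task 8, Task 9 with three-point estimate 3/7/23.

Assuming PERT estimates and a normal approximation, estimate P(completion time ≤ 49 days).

te_Task 1 = (1 + 4·2 + 9)/6 = 18/6 = 3; σ²_Task 1 = ((9−1)/6)² = 1.778
te_Task 2 = (12 + 4·13 + 14)/6 = 78/6 = 13; σ²_Task 2 = ((14−12)/6)² = 0.111
te_Task 3 = (5 + 4·8 + 11)/6 = 48/6 = 8; σ²_Task 3 = ((11−5)/6)² = 1.000
te_Task 4 = (1 + 4·2 + 3)/6 = 12/6 = 2; σ²_Task 4 = ((3−1)/6)² = 0.111
te_Task 5 = (6 + 4·7 + 14)/6 = 48/6 = 8; σ²_Task 5 = ((14−6)/6)² = 1.778
te_Task 6 = (8 + 4·12 + 28)/6 = 84/6 = 14; σ²_Task 6 = ((28−8)/6)² = 11.111
te_Task 7 = (9 + 4·12 + 27)/6 = 84/6 = 14; σ²_Task 7 = ((27−9)/6)² = 9.000
te_Task 8 = (1 + 4·2 + 15)/6 = 24/6 = 4; σ²_Task 8 = ((15−1)/6)² = 5.444
te_Task 9 = (3 + 4·6 + 9)/6 = 36/6 = 6; σ²_Task 9 = ((9−3)/6)² = 1.000
te_Task 10 = (3 + 4·7 + 23)/6 = 54/6 = 9; σ²_Task 10 = ((23−3)/6)² = 11.111

Forward pass:
ES_Task 1 = 0; EF_Task 1 = 3
ES_Task 2 = 0; EF_Task 2 = 13
ES_Task 3 = 0; EF_Task 3 = 8
ES_Task 4 = max(EF_Task 2=13, EF_Task 3=8) = 13; EF_Task 4 = 13+2 = 15
ES_Task 5 = max(EF_Task 1=3, EF_Task 2=13) = 13; EF_Task 5 = 13+8 = 21
ES_Task 6 = max(EF_Task 1=3, EF_Task 3=8) = 8; EF_Task 6 = 8+14 = 22
ES_Task 7 = max(EF_Task 1=3, EF_Task 5=21) = 21; EF_Task 7 = 21+14 = 35
ES_Task 8 = 21; EF_Task 8 = 21+4 = 25
ES_Task 9 = max(EF_Task 2=13, EF_Task 6=22) = 22; EF_Task 9 = 22+6 = 28
ES_Task 10 = max(EF_Task 4=15, EF_Task 6=22, EF_Task 7=35, EF_Task 8=25, EF_Task 9=28) = 35; EF_Task 10 = 35+9 = 44
Expected project duration μ = 44 days. Critical path: Task 2 → Task 5 → Task 7 → Task 10.

Variance along critical path = 0.111 + 1.778 + 9.000 + 11.111 = 22.000; σ = √22.000 = 4.690 days.
Z = (49 − 44) / 4.690 = 1.066
P(T ≤ 49) = Φ(1.066) ≈ 0.857

0.857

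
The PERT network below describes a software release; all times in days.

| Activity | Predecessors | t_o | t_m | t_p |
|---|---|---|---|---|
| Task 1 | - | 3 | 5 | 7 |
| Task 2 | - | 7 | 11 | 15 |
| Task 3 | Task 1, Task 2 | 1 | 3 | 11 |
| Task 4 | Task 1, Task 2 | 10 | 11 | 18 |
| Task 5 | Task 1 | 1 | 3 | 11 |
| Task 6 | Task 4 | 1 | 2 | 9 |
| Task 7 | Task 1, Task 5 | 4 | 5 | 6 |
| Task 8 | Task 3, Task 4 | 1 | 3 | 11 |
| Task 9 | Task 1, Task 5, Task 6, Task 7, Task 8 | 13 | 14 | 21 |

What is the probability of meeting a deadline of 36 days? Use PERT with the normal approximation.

0.018

te_Task 1 = (3 + 4·5 + 7)/6 = 30/6 = 5; σ²_Task 1 = ((7−3)/6)² = 0.444
te_Task 2 = (7 + 4·11 + 15)/6 = 66/6 = 11; σ²_Task 2 = ((15−7)/6)² = 1.778
te_Task 3 = (1 + 4·3 + 11)/6 = 24/6 = 4; σ²_Task 3 = ((11−1)/6)² = 2.778
te_Task 4 = (10 + 4·11 + 18)/6 = 72/6 = 12; σ²_Task 4 = ((18−10)/6)² = 1.778
te_Task 5 = (1 + 4·3 + 11)/6 = 24/6 = 4; σ²_Task 5 = ((11−1)/6)² = 2.778
te_Task 6 = (1 + 4·2 + 9)/6 = 18/6 = 3; σ²_Task 6 = ((9−1)/6)² = 1.778
te_Task 7 = (4 + 4·5 + 6)/6 = 30/6 = 5; σ²_Task 7 = ((6−4)/6)² = 0.111
te_Task 8 = (1 + 4·3 + 11)/6 = 24/6 = 4; σ²_Task 8 = ((11−1)/6)² = 2.778
te_Task 9 = (13 + 4·14 + 21)/6 = 90/6 = 15; σ²_Task 9 = ((21−13)/6)² = 1.778

Forward pass:
ES_Task 1 = 0; EF_Task 1 = 5
ES_Task 2 = 0; EF_Task 2 = 11
ES_Task 3 = max(EF_Task 1=5, EF_Task 2=11) = 11; EF_Task 3 = 11+4 = 15
ES_Task 4 = max(EF_Task 1=5, EF_Task 2=11) = 11; EF_Task 4 = 11+12 = 23
ES_Task 5 = 5; EF_Task 5 = 5+4 = 9
ES_Task 6 = 23; EF_Task 6 = 23+3 = 26
ES_Task 7 = max(EF_Task 1=5, EF_Task 5=9) = 9; EF_Task 7 = 9+5 = 14
ES_Task 8 = max(EF_Task 3=15, EF_Task 4=23) = 23; EF_Task 8 = 23+4 = 27
ES_Task 9 = max(EF_Task 1=5, EF_Task 5=9, EF_Task 6=26, EF_Task 7=14, EF_Task 8=27) = 27; EF_Task 9 = 27+15 = 42
Expected project duration μ = 42 days. Critical path: Task 2 → Task 4 → Task 8 → Task 9.

Variance along critical path = 1.778 + 1.778 + 2.778 + 1.778 = 8.111; σ = √8.111 = 2.848 days.
Z = (36 − 42) / 2.848 = -2.107
P(T ≤ 36) = Φ(-2.107) ≈ 0.018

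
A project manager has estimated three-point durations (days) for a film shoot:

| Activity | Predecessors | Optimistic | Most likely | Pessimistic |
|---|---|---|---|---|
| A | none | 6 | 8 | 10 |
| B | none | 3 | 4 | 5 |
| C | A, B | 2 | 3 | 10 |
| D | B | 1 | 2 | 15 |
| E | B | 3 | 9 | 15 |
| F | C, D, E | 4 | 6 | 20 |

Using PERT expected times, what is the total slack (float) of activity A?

te_A = (6 + 4·8 + 10)/6 = 48/6 = 8
te_B = (3 + 4·4 + 5)/6 = 24/6 = 4
te_C = (2 + 4·3 + 10)/6 = 24/6 = 4
te_D = (1 + 4·2 + 15)/6 = 24/6 = 4
te_E = (3 + 4·9 + 15)/6 = 54/6 = 9
te_F = (4 + 4·6 + 20)/6 = 48/6 = 8

Forward pass:
ES_A = 0; EF_A = 8
ES_B = 0; EF_B = 4
ES_C = max(EF_A=8, EF_B=4) = 8; EF_C = 8+4 = 12
ES_D = 4; EF_D = 4+4 = 8
ES_E = 4; EF_E = 4+9 = 13
ES_F = max(EF_C=12, EF_D=8, EF_E=13) = 13; EF_F = 13+8 = 21
Expected project duration μ = 21 days. Critical path: B → E → F.

Backward pass:
LF_F = 21; LS_F = 21−8 = 13
LF_E = LS_F = 13; LS_E = 13−9 = 4
LF_D = LS_F = 13; LS_D = 13−4 = 9
LF_C = LS_F = 13; LS_C = 13−4 = 9
LF_B = min(LS_C=9, LS_D=9, LS_E=4) = 4; LS_B = 4−4 = 0
LF_A = LS_C = 9; LS_A = 9−8 = 1
Slack_A = LS_A − ES_A = 1 − 0 = 1

1 days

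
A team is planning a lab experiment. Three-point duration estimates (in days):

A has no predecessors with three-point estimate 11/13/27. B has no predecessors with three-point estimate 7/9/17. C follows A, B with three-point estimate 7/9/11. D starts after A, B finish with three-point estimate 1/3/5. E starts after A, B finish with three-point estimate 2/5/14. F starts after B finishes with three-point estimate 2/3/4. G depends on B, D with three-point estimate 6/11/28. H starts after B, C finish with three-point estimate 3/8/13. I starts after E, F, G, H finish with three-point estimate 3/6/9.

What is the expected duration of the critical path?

te_A = (11 + 4·13 + 27)/6 = 90/6 = 15
te_B = (7 + 4·9 + 17)/6 = 60/6 = 10
te_C = (7 + 4·9 + 11)/6 = 54/6 = 9
te_D = (1 + 4·3 + 5)/6 = 18/6 = 3
te_E = (2 + 4·5 + 14)/6 = 36/6 = 6
te_F = (2 + 4·3 + 4)/6 = 18/6 = 3
te_G = (6 + 4·11 + 28)/6 = 78/6 = 13
te_H = (3 + 4·8 + 13)/6 = 48/6 = 8
te_I = (3 + 4·6 + 9)/6 = 36/6 = 6

Forward pass:
ES_A = 0; EF_A = 15
ES_B = 0; EF_B = 10
ES_C = max(EF_A=15, EF_B=10) = 15; EF_C = 15+9 = 24
ES_D = max(EF_A=15, EF_B=10) = 15; EF_D = 15+3 = 18
ES_E = max(EF_A=15, EF_B=10) = 15; EF_E = 15+6 = 21
ES_F = 10; EF_F = 10+3 = 13
ES_G = max(EF_B=10, EF_D=18) = 18; EF_G = 18+13 = 31
ES_H = max(EF_B=10, EF_C=24) = 24; EF_H = 24+8 = 32
ES_I = max(EF_E=21, EF_F=13, EF_G=31, EF_H=32) = 32; EF_I = 32+6 = 38
Expected project duration μ = 38 days. Critical path: A → C → H → I.

38 days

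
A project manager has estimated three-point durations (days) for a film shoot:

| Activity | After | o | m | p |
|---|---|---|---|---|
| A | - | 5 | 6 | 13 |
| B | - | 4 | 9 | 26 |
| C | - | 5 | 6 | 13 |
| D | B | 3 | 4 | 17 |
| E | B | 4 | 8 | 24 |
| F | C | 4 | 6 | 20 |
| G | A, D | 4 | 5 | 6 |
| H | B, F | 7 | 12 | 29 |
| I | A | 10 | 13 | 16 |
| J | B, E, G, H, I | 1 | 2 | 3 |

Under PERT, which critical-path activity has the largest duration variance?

H

te_A = (5 + 4·6 + 13)/6 = 42/6 = 7; σ²_A = ((13−5)/6)² = 1.778
te_B = (4 + 4·9 + 26)/6 = 66/6 = 11; σ²_B = ((26−4)/6)² = 13.444
te_C = (5 + 4·6 + 13)/6 = 42/6 = 7; σ²_C = ((13−5)/6)² = 1.778
te_D = (3 + 4·4 + 17)/6 = 36/6 = 6; σ²_D = ((17−3)/6)² = 5.444
te_E = (4 + 4·8 + 24)/6 = 60/6 = 10; σ²_E = ((24−4)/6)² = 11.111
te_F = (4 + 4·6 + 20)/6 = 48/6 = 8; σ²_F = ((20−4)/6)² = 7.111
te_G = (4 + 4·5 + 6)/6 = 30/6 = 5; σ²_G = ((6−4)/6)² = 0.111
te_H = (7 + 4·12 + 29)/6 = 84/6 = 14; σ²_H = ((29−7)/6)² = 13.444
te_I = (10 + 4·13 + 16)/6 = 78/6 = 13; σ²_I = ((16−10)/6)² = 1.000
te_J = (1 + 4·2 + 3)/6 = 12/6 = 2; σ²_J = ((3−1)/6)² = 0.111

Forward pass:
ES_A = 0; EF_A = 7
ES_B = 0; EF_B = 11
ES_C = 0; EF_C = 7
ES_D = 11; EF_D = 11+6 = 17
ES_E = 11; EF_E = 11+10 = 21
ES_F = 7; EF_F = 7+8 = 15
ES_G = max(EF_A=7, EF_D=17) = 17; EF_G = 17+5 = 22
ES_H = max(EF_B=11, EF_F=15) = 15; EF_H = 15+14 = 29
ES_I = 7; EF_I = 7+13 = 20
ES_J = max(EF_B=11, EF_E=21, EF_G=22, EF_H=29, EF_I=20) = 29; EF_J = 29+2 = 31
Expected project duration μ = 31 days. Critical path: C → F → H → J.

Variances on critical path: σ²_C=1.778, σ²_F=7.111, σ²_H=13.444, σ²_J=0.111.
Largest is σ²_H = 13.444.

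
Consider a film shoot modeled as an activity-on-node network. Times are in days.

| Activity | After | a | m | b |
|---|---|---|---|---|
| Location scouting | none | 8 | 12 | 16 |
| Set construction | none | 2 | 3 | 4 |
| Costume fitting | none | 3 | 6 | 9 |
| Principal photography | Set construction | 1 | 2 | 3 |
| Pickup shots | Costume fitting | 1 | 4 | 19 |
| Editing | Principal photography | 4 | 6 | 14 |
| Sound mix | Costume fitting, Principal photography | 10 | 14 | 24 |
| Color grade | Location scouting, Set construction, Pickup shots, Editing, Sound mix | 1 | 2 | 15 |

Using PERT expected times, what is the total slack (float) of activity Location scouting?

te_Location scouting = (8 + 4·12 + 16)/6 = 72/6 = 12
te_Set construction = (2 + 4·3 + 4)/6 = 18/6 = 3
te_Costume fitting = (3 + 4·6 + 9)/6 = 36/6 = 6
te_Principal photography = (1 + 4·2 + 3)/6 = 12/6 = 2
te_Pickup shots = (1 + 4·4 + 19)/6 = 36/6 = 6
te_Editing = (4 + 4·6 + 14)/6 = 42/6 = 7
te_Sound mix = (10 + 4·14 + 24)/6 = 90/6 = 15
te_Color grade = (1 + 4·2 + 15)/6 = 24/6 = 4

Forward pass:
ES_Location scouting = 0; EF_Location scouting = 12
ES_Set construction = 0; EF_Set construction = 3
ES_Costume fitting = 0; EF_Costume fitting = 6
ES_Principal photography = 3; EF_Principal photography = 3+2 = 5
ES_Pickup shots = 6; EF_Pickup shots = 6+6 = 12
ES_Editing = 5; EF_Editing = 5+7 = 12
ES_Sound mix = max(EF_Costume fitting=6, EF_Principal photography=5) = 6; EF_Sound mix = 6+15 = 21
ES_Color grade = max(EF_Location scouting=12, EF_Set construction=3, EF_Pickup shots=12, EF_Editing=12, EF_Sound mix=21) = 21; EF_Color grade = 21+4 = 25
Expected project duration μ = 25 days. Critical path: Costume fitting → Sound mix → Color grade.

Backward pass:
LF_Color grade = 25; LS_Color grade = 25−4 = 21
LF_Sound mix = LS_Color grade = 21; LS_Sound mix = 21−15 = 6
LF_Editing = LS_Color grade = 21; LS_Editing = 21−7 = 14
LF_Pickup shots = LS_Color grade = 21; LS_Pickup shots = 21−6 = 15
LF_Principal photography = min(LS_Editing=14, LS_Sound mix=6) = 6; LS_Principal photography = 6−2 = 4
LF_Costume fitting = min(LS_Pickup shots=15, LS_Sound mix=6) = 6; LS_Costume fitting = 6−6 = 0
LF_Set construction = min(LS_Principal photography=4, LS_Color grade=21) = 4; LS_Set construction = 4−3 = 1
LF_Location scouting = LS_Color grade = 21; LS_Location scouting = 21−12 = 9
Slack_Location scouting = LS_Location scouting − ES_Location scouting = 9 − 0 = 9

9 days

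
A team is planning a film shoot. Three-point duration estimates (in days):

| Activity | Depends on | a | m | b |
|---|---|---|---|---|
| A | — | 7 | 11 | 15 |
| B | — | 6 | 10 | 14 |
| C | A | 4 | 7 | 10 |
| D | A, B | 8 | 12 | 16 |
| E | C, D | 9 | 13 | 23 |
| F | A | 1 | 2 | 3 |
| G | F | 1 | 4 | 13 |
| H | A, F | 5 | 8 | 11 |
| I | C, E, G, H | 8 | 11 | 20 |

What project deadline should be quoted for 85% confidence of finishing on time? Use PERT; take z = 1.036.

52.7 days

te_A = (7 + 4·11 + 15)/6 = 66/6 = 11; σ²_A = ((15−7)/6)² = 1.778
te_B = (6 + 4·10 + 14)/6 = 60/6 = 10; σ²_B = ((14−6)/6)² = 1.778
te_C = (4 + 4·7 + 10)/6 = 42/6 = 7; σ²_C = ((10−4)/6)² = 1.000
te_D = (8 + 4·12 + 16)/6 = 72/6 = 12; σ²_D = ((16−8)/6)² = 1.778
te_E = (9 + 4·13 + 23)/6 = 84/6 = 14; σ²_E = ((23−9)/6)² = 5.444
te_F = (1 + 4·2 + 3)/6 = 12/6 = 2; σ²_F = ((3−1)/6)² = 0.111
te_G = (1 + 4·4 + 13)/6 = 30/6 = 5; σ²_G = ((13−1)/6)² = 4.000
te_H = (5 + 4·8 + 11)/6 = 48/6 = 8; σ²_H = ((11−5)/6)² = 1.000
te_I = (8 + 4·11 + 20)/6 = 72/6 = 12; σ²_I = ((20−8)/6)² = 4.000

Forward pass:
ES_A = 0; EF_A = 11
ES_B = 0; EF_B = 10
ES_C = 11; EF_C = 11+7 = 18
ES_D = max(EF_A=11, EF_B=10) = 11; EF_D = 11+12 = 23
ES_E = max(EF_C=18, EF_D=23) = 23; EF_E = 23+14 = 37
ES_F = 11; EF_F = 11+2 = 13
ES_G = 13; EF_G = 13+5 = 18
ES_H = max(EF_A=11, EF_F=13) = 13; EF_H = 13+8 = 21
ES_I = max(EF_C=18, EF_E=37, EF_G=18, EF_H=21) = 37; EF_I = 37+12 = 49
Expected project duration μ = 49 days. Critical path: A → D → E → I.

Variance along critical path = 1.778 + 1.778 + 5.444 + 4.000 = 13.000; σ = 3.606 days.
D = μ + z·σ = 49 + 1.036·3.606 = 52.7 days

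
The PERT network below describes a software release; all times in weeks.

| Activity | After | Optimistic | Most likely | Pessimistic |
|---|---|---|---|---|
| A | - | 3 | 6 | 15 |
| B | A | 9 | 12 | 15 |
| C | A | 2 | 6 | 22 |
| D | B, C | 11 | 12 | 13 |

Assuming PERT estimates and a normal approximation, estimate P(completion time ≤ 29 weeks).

te_A = (3 + 4·6 + 15)/6 = 42/6 = 7; σ²_A = ((15−3)/6)² = 4.000
te_B = (9 + 4·12 + 15)/6 = 72/6 = 12; σ²_B = ((15−9)/6)² = 1.000
te_C = (2 + 4·6 + 22)/6 = 48/6 = 8; σ²_C = ((22−2)/6)² = 11.111
te_D = (11 + 4·12 + 13)/6 = 72/6 = 12; σ²_D = ((13−11)/6)² = 0.111

Forward pass:
ES_A = 0; EF_A = 7
ES_B = 7; EF_B = 7+12 = 19
ES_C = 7; EF_C = 7+8 = 15
ES_D = max(EF_B=19, EF_C=15) = 19; EF_D = 19+12 = 31
Expected project duration μ = 31 weeks. Critical path: A → B → D.

Variance along critical path = 4.000 + 1.000 + 0.111 = 5.111; σ = √5.111 = 2.261 weeks.
Z = (29 − 31) / 2.261 = -0.885
P(T ≤ 29) = Φ(-0.885) ≈ 0.188

0.188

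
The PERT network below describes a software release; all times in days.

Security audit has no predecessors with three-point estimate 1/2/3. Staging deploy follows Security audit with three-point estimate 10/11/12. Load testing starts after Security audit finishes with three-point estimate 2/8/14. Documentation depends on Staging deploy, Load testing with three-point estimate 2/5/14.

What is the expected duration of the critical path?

19 days

te_Security audit = (1 + 4·2 + 3)/6 = 12/6 = 2
te_Staging deploy = (10 + 4·11 + 12)/6 = 66/6 = 11
te_Load testing = (2 + 4·8 + 14)/6 = 48/6 = 8
te_Documentation = (2 + 4·5 + 14)/6 = 36/6 = 6

Forward pass:
ES_Security audit = 0; EF_Security audit = 2
ES_Staging deploy = 2; EF_Staging deploy = 2+11 = 13
ES_Load testing = 2; EF_Load testing = 2+8 = 10
ES_Documentation = max(EF_Staging deploy=13, EF_Load testing=10) = 13; EF_Documentation = 13+6 = 19
Expected project duration μ = 19 days. Critical path: Security audit → Staging deploy → Documentation.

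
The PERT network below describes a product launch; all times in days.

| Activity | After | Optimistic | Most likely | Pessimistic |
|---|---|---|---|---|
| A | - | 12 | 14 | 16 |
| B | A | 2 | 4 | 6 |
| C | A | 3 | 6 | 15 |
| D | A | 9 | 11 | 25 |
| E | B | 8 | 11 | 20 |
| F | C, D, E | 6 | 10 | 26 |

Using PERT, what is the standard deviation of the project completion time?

4.00 days

te_A = (12 + 4·14 + 16)/6 = 84/6 = 14; σ²_A = ((16−12)/6)² = 0.444
te_B = (2 + 4·4 + 6)/6 = 24/6 = 4; σ²_B = ((6−2)/6)² = 0.444
te_C = (3 + 4·6 + 15)/6 = 42/6 = 7; σ²_C = ((15−3)/6)² = 4.000
te_D = (9 + 4·11 + 25)/6 = 78/6 = 13; σ²_D = ((25−9)/6)² = 7.111
te_E = (8 + 4·11 + 20)/6 = 72/6 = 12; σ²_E = ((20−8)/6)² = 4.000
te_F = (6 + 4·10 + 26)/6 = 72/6 = 12; σ²_F = ((26−6)/6)² = 11.111

Forward pass:
ES_A = 0; EF_A = 14
ES_B = 14; EF_B = 14+4 = 18
ES_C = 14; EF_C = 14+7 = 21
ES_D = 14; EF_D = 14+13 = 27
ES_E = 18; EF_E = 18+12 = 30
ES_F = max(EF_C=21, EF_D=27, EF_E=30) = 30; EF_F = 30+12 = 42
Expected project duration μ = 42 days. Critical path: A → B → E → F.

Variance along critical path = 0.444 + 0.444 + 4.000 + 11.111 = 16.000
σ = √16.000 = 4.000 days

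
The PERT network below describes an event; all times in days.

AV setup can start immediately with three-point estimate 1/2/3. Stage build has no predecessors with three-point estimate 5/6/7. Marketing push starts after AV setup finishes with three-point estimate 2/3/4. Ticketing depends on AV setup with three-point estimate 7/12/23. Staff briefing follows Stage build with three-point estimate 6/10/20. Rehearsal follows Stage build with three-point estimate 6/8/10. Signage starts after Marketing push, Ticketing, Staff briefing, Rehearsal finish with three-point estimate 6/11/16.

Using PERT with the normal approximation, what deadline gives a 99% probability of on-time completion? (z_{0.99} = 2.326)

34.7 days

te_AV setup = (1 + 4·2 + 3)/6 = 12/6 = 2; σ²_AV setup = ((3−1)/6)² = 0.111
te_Stage build = (5 + 4·6 + 7)/6 = 36/6 = 6; σ²_Stage build = ((7−5)/6)² = 0.111
te_Marketing push = (2 + 4·3 + 4)/6 = 18/6 = 3; σ²_Marketing push = ((4−2)/6)² = 0.111
te_Ticketing = (7 + 4·12 + 23)/6 = 78/6 = 13; σ²_Ticketing = ((23−7)/6)² = 7.111
te_Staff briefing = (6 + 4·10 + 20)/6 = 66/6 = 11; σ²_Staff briefing = ((20−6)/6)² = 5.444
te_Rehearsal = (6 + 4·8 + 10)/6 = 48/6 = 8; σ²_Rehearsal = ((10−6)/6)² = 0.444
te_Signage = (6 + 4·11 + 16)/6 = 66/6 = 11; σ²_Signage = ((16−6)/6)² = 2.778

Forward pass:
ES_AV setup = 0; EF_AV setup = 2
ES_Stage build = 0; EF_Stage build = 6
ES_Marketing push = 2; EF_Marketing push = 2+3 = 5
ES_Ticketing = 2; EF_Ticketing = 2+13 = 15
ES_Staff briefing = 6; EF_Staff briefing = 6+11 = 17
ES_Rehearsal = 6; EF_Rehearsal = 6+8 = 14
ES_Signage = max(EF_Marketing push=5, EF_Ticketing=15, EF_Staff briefing=17, EF_Rehearsal=14) = 17; EF_Signage = 17+11 = 28
Expected project duration μ = 28 days. Critical path: Stage build → Staff briefing → Signage.

Variance along critical path = 0.111 + 5.444 + 2.778 = 8.333; σ = 2.887 days.
D = μ + z·σ = 28 + 2.326·2.887 = 34.7 days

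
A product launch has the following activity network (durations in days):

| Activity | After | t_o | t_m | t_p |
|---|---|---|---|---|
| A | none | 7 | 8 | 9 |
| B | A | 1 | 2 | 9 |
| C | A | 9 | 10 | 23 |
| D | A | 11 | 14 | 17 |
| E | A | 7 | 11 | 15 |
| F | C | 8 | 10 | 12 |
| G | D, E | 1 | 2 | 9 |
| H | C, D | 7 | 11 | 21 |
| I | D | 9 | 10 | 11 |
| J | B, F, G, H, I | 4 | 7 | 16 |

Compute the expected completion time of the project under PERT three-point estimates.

42 days

te_A = (7 + 4·8 + 9)/6 = 48/6 = 8
te_B = (1 + 4·2 + 9)/6 = 18/6 = 3
te_C = (9 + 4·10 + 23)/6 = 72/6 = 12
te_D = (11 + 4·14 + 17)/6 = 84/6 = 14
te_E = (7 + 4·11 + 15)/6 = 66/6 = 11
te_F = (8 + 4·10 + 12)/6 = 60/6 = 10
te_G = (1 + 4·2 + 9)/6 = 18/6 = 3
te_H = (7 + 4·11 + 21)/6 = 72/6 = 12
te_I = (9 + 4·10 + 11)/6 = 60/6 = 10
te_J = (4 + 4·7 + 16)/6 = 48/6 = 8

Forward pass:
ES_A = 0; EF_A = 8
ES_B = 8; EF_B = 8+3 = 11
ES_C = 8; EF_C = 8+12 = 20
ES_D = 8; EF_D = 8+14 = 22
ES_E = 8; EF_E = 8+11 = 19
ES_F = 20; EF_F = 20+10 = 30
ES_G = max(EF_D=22, EF_E=19) = 22; EF_G = 22+3 = 25
ES_H = max(EF_C=20, EF_D=22) = 22; EF_H = 22+12 = 34
ES_I = 22; EF_I = 22+10 = 32
ES_J = max(EF_B=11, EF_F=30, EF_G=25, EF_H=34, EF_I=32) = 34; EF_J = 34+8 = 42
Expected project duration μ = 42 days. Critical path: A → D → H → J.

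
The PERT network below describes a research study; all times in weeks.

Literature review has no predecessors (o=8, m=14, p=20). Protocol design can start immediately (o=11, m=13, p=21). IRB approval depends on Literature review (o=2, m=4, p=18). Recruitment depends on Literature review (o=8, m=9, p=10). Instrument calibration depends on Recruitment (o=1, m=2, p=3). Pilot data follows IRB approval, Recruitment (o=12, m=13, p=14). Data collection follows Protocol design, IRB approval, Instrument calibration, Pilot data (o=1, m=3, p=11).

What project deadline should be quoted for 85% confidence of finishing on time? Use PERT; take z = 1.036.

te_Literature review = (8 + 4·14 + 20)/6 = 84/6 = 14; σ²_Literature review = ((20−8)/6)² = 4.000
te_Protocol design = (11 + 4·13 + 21)/6 = 84/6 = 14; σ²_Protocol design = ((21−11)/6)² = 2.778
te_IRB approval = (2 + 4·4 + 18)/6 = 36/6 = 6; σ²_IRB approval = ((18−2)/6)² = 7.111
te_Recruitment = (8 + 4·9 + 10)/6 = 54/6 = 9; σ²_Recruitment = ((10−8)/6)² = 0.111
te_Instrument calibration = (1 + 4·2 + 3)/6 = 12/6 = 2; σ²_Instrument calibration = ((3−1)/6)² = 0.111
te_Pilot data = (12 + 4·13 + 14)/6 = 78/6 = 13; σ²_Pilot data = ((14−12)/6)² = 0.111
te_Data collection = (1 + 4·3 + 11)/6 = 24/6 = 4; σ²_Data collection = ((11−1)/6)² = 2.778

Forward pass:
ES_Literature review = 0; EF_Literature review = 14
ES_Protocol design = 0; EF_Protocol design = 14
ES_IRB approval = 14; EF_IRB approval = 14+6 = 20
ES_Recruitment = 14; EF_Recruitment = 14+9 = 23
ES_Instrument calibration = 23; EF_Instrument calibration = 23+2 = 25
ES_Pilot data = max(EF_IRB approval=20, EF_Recruitment=23) = 23; EF_Pilot data = 23+13 = 36
ES_Data collection = max(EF_Protocol design=14, EF_IRB approval=20, EF_Instrument calibration=25, EF_Pilot data=36) = 36; EF_Data collection = 36+4 = 40
Expected project duration μ = 40 weeks. Critical path: Literature review → Recruitment → Pilot data → Data collection.

Variance along critical path = 4.000 + 0.111 + 0.111 + 2.778 = 7.000; σ = 2.646 weeks.
D = μ + z·σ = 40 + 1.036·2.646 = 42.7 weeks

42.7 weeks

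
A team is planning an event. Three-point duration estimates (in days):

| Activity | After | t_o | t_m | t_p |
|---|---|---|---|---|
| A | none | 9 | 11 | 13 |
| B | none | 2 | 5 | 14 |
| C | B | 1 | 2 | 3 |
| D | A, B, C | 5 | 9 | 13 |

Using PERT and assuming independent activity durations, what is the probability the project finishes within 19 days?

0.251

te_A = (9 + 4·11 + 13)/6 = 66/6 = 11; σ²_A = ((13−9)/6)² = 0.444
te_B = (2 + 4·5 + 14)/6 = 36/6 = 6; σ²_B = ((14−2)/6)² = 4.000
te_C = (1 + 4·2 + 3)/6 = 12/6 = 2; σ²_C = ((3−1)/6)² = 0.111
te_D = (5 + 4·9 + 13)/6 = 54/6 = 9; σ²_D = ((13−5)/6)² = 1.778

Forward pass:
ES_A = 0; EF_A = 11
ES_B = 0; EF_B = 6
ES_C = 6; EF_C = 6+2 = 8
ES_D = max(EF_A=11, EF_B=6, EF_C=8) = 11; EF_D = 11+9 = 20
Expected project duration μ = 20 days. Critical path: A → D.

Variance along critical path = 0.444 + 1.778 = 2.222; σ = √2.222 = 1.491 days.
Z = (19 − 20) / 1.491 = -0.671
P(T ≤ 19) = Φ(-0.671) ≈ 0.251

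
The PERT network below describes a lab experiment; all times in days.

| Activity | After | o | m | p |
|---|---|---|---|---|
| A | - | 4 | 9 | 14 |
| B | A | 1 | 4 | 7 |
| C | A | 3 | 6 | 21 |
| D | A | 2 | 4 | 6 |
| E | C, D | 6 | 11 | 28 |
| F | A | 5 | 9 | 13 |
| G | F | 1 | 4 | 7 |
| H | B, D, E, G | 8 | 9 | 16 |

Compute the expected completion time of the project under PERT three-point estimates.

40 days

te_A = (4 + 4·9 + 14)/6 = 54/6 = 9
te_B = (1 + 4·4 + 7)/6 = 24/6 = 4
te_C = (3 + 4·6 + 21)/6 = 48/6 = 8
te_D = (2 + 4·4 + 6)/6 = 24/6 = 4
te_E = (6 + 4·11 + 28)/6 = 78/6 = 13
te_F = (5 + 4·9 + 13)/6 = 54/6 = 9
te_G = (1 + 4·4 + 7)/6 = 24/6 = 4
te_H = (8 + 4·9 + 16)/6 = 60/6 = 10

Forward pass:
ES_A = 0; EF_A = 9
ES_B = 9; EF_B = 9+4 = 13
ES_C = 9; EF_C = 9+8 = 17
ES_D = 9; EF_D = 9+4 = 13
ES_E = max(EF_C=17, EF_D=13) = 17; EF_E = 17+13 = 30
ES_F = 9; EF_F = 9+9 = 18
ES_G = 18; EF_G = 18+4 = 22
ES_H = max(EF_B=13, EF_D=13, EF_E=30, EF_G=22) = 30; EF_H = 30+10 = 40
Expected project duration μ = 40 days. Critical path: A → C → E → H.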